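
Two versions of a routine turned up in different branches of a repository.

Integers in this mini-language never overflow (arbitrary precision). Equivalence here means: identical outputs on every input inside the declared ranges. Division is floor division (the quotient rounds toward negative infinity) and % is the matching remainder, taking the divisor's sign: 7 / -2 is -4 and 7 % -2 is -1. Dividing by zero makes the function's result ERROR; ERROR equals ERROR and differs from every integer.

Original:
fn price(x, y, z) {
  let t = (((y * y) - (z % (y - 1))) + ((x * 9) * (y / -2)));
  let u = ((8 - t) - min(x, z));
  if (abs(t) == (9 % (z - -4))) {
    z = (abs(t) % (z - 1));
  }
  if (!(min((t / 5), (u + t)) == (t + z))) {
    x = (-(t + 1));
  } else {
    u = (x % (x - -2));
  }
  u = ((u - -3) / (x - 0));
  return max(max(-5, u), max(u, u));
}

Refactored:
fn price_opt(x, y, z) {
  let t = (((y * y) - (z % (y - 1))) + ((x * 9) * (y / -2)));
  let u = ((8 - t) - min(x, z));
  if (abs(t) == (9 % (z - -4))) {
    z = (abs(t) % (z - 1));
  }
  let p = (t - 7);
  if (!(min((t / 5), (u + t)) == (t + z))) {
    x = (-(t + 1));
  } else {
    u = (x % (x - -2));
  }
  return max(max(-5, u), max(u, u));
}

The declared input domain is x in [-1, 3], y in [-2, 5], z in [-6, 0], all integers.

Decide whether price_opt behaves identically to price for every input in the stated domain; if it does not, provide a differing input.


Not equivalent: x=-1, y=-2, z=-6 separates them (5 vs 19).
price: t := -5 | u := 19 | (abs(t) == (9 % (z - -4))): false | (!(min((t / 5), (u + t)) == (t + z))): true | x := 4 | u := 5 | result 5
price_opt: t := -5 | u := 19 | (abs(t) == (9 % (z - -4))): false | p := -12 | (!(min((t / 5), (u + t)) == (t + z))): true | x := 4 | result 19
verdict: not equivalent; witness: x=-1, y=-2, z=-6


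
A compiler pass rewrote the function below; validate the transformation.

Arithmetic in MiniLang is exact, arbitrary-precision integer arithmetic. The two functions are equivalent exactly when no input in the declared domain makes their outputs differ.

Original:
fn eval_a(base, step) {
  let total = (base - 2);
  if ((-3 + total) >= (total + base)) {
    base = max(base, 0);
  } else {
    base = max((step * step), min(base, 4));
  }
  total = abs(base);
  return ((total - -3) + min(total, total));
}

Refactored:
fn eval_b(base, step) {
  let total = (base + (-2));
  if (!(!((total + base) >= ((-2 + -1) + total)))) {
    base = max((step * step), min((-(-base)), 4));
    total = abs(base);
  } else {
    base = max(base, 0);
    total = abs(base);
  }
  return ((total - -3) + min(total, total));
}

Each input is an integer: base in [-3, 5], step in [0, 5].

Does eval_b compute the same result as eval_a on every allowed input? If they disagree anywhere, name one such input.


Not equivalent: base=-3, step=1 separates them (3 vs 5).
eval_a: total=-5, then ((-3 + total) >= (total + base)) is true, then base=0, then total=0, then returns 3
eval_b: total=-5, then (!(!((total + base) >= ((-2 + -1) + total)))) is true, then base=1, then total=1, then returns 5
verdict: not equivalent; witness: base=-3, step=1


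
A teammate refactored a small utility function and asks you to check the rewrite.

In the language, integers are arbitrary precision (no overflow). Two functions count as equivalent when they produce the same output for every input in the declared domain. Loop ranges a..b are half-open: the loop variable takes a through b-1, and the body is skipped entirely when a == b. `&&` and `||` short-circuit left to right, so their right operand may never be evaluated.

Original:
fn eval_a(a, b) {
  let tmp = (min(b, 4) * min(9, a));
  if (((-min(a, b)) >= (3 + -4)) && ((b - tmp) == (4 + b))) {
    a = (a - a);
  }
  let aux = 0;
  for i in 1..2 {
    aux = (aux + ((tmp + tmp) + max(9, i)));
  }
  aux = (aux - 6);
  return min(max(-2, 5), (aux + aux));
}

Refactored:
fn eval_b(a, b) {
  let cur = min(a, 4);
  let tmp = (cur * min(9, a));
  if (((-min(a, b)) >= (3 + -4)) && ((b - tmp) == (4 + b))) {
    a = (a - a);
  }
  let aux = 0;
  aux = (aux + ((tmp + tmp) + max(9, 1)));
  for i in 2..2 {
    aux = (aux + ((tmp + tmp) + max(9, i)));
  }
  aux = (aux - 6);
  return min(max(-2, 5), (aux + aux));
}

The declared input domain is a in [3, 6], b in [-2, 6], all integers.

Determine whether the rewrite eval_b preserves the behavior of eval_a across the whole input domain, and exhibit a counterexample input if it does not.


Evaluate both at a=3, b=-2.
eval_a: tmp=-6, then (((-min(a, b)) >= (3 + -4)) && ((b - tmp) == (4 + b))) is false, then aux=0, then (i=1), then aux=-3, then aux=-9, then returns -18
eval_b: cur=3, then tmp=9, then (((-min(a, b)) >= (3 + -4)) && ((b - tmp) == (4 + b))) is false, then aux=0, then aux=27, then the loop over i runs zero times, then aux=21, then returns 5
-18 != 5, so the rewrite changes behavior.
verdict: not equivalent; witness: a=3, b=-2


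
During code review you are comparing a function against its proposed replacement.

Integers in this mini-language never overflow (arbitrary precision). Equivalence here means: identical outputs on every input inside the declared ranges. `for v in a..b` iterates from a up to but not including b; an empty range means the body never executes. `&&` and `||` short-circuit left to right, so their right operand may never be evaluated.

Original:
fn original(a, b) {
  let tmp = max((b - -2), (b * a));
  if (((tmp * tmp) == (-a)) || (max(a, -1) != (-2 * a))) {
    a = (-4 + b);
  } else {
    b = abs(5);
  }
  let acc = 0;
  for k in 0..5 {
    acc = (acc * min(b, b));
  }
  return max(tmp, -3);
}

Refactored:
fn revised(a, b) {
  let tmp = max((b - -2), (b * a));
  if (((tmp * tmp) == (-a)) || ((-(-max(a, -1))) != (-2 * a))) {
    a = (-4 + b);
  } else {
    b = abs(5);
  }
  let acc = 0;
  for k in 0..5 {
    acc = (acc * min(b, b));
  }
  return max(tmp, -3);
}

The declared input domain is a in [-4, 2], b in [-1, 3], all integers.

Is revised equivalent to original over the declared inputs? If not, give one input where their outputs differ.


Comparing the listings, the differences include: same computation, different form.
Tracing a=-3, b=0: original: tmp := 2 | (((tmp * tmp) == (-a)) || (max(a, -1) != (-2 * a))): true | a := -4 | acc := 0 | iter k=0: | acc := 0 | iter k=1: | acc := 0 | iter k=2: | acc := 0 | iter k=3: | acc := 0 | iter k=4: | acc := 0 | result 2 | revised: tmp := 2 | (((tmp * tmp) == (-a)) || ((-(-max(a, -1))) != (-2 * a))): true | a := -4 | acc := 0 | iter k=0: | acc := 0 | iter k=1: | acc := 0 | iter k=2: | acc := 0 | iter k=3: | acc := 0 | iter k=4: | acc := 0 | result 2 — matching result 2.
An exhaustive pass over the 35 declared inputs shows identical outputs.
verdict: equivalent


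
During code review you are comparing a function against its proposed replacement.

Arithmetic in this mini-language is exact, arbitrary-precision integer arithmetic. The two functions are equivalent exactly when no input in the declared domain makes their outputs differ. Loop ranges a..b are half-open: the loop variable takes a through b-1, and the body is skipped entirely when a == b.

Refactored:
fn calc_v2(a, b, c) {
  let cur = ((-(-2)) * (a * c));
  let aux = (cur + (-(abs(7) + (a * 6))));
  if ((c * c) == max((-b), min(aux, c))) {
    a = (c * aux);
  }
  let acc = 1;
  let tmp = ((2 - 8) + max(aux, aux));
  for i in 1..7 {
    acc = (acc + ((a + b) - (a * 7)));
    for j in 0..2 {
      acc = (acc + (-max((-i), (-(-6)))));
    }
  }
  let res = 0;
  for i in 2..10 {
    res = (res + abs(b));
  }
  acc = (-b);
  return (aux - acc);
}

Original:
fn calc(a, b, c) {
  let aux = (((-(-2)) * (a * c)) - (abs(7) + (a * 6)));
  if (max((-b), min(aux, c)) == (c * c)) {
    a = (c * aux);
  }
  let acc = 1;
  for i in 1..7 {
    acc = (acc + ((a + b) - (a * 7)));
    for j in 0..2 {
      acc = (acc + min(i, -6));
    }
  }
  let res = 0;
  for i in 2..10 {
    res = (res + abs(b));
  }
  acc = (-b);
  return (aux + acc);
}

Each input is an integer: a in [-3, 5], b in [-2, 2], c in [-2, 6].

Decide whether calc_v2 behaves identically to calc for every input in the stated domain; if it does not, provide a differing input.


Run the pair on a=-3, b=-2, c=-2.
calc: aux = 23; (max((-b), min(aux, c)) == (c * c)) -> false; acc = 1; [i=1]; acc = 17; [j=0]; acc = 11; [j=1]; acc = 5; [i=2]; acc = 21; [j=0]; acc = 15; [j=1]; acc = 9; [i=3]; acc = 25; [j=0]; acc = 19; [j=1]; acc = 13; [i=4]; acc = 29; [j=0]; acc = 23; [j=1]; acc = 17; [i=5]; acc = 33; [j=0]; acc = 27; [j=1]; acc = 21; [i=6]; acc = 37; [j=0]; acc = 31; [j=1]; acc = 25; res = 0; [i=2]; res = 2; [i=3]; res = 4; [i=4]; res = 6; [i=5]; res = 8; [i=6]; res = 10; [i=7]; res = 12; [i=8]; res = 14; [i=9]; res = 16; acc = 2; return 25
calc_v2: cur = 12; aux = 23; ((c * c) == max((-b), min(aux, c))) -> false; acc = 1; tmp = 17; [i=1]; acc = 17; [j=0]; acc = 11; [j=1]; acc = 5; [i=2]; acc = 21; [j=0]; acc = 15; [j=1]; acc = 9; [i=3]; acc = 25; [j=0]; acc = 19; [j=1]; acc = 13; [i=4]; acc = 29; [j=0]; acc = 23; [j=1]; acc = 17; [i=5]; acc = 33; [j=0]; acc = 27; [j=1]; acc = 21; [i=6]; acc = 37; [j=0]; acc = 31; [j=1]; acc = 25; res = 0; [i=2]; res = 2; [i=3]; res = 4; [i=4]; res = 6; [i=5]; res = 8; [i=6]; res = 10; [i=7]; res = 12; [i=8]; res = 14; [i=9]; res = 16; acc = 2; return 21
25 != 21, so the rewrite changes behavior.
verdict: not equivalent; witness: a=-3, b=-2, c=-2


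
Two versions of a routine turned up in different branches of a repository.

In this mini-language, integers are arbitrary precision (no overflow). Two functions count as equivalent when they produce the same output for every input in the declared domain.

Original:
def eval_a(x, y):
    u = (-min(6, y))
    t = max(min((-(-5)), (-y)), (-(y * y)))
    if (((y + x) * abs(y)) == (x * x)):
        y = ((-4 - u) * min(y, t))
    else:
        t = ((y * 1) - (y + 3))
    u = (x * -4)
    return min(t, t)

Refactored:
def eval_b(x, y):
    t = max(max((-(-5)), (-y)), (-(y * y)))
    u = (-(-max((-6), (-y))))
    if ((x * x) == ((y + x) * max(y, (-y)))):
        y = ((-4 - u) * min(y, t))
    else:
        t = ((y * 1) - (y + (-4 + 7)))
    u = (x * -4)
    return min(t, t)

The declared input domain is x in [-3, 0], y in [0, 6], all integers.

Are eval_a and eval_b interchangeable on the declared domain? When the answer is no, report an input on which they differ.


Run the pair on x=0, y=0.
eval_a: u = 0; t = 0; (((y + x) * abs(y)) == (x * x)) -> true; y = 0; u = 0; return 0
eval_b: t = 5; u = 0; ((x * x) == ((y + x) * max(y, (-y)))) -> true; y = 0; u = 0; return 5
0 != 5, so the rewrite changes behavior.
verdict: not equivalent; witness: x=0, y=0


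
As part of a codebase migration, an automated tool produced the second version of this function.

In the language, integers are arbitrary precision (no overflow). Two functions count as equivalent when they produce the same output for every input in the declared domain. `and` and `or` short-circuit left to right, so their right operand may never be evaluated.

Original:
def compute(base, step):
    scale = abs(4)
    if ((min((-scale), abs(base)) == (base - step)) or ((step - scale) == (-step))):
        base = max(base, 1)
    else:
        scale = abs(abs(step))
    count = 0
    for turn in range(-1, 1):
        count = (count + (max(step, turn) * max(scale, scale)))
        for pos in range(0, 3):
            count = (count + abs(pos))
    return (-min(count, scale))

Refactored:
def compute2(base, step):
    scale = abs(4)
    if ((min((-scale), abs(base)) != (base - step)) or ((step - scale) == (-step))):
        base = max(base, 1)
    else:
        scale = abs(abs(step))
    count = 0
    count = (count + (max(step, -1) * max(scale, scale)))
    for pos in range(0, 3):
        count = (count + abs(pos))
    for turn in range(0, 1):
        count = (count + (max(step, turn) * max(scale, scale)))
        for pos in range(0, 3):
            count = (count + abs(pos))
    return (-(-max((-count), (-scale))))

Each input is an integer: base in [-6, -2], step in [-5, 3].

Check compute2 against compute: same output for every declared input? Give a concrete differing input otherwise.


These are not equivalent — on base=-6, step=-5 the outputs split (-1 vs -2).
compute: scale=4, then ((min((-scale), abs(base)) == (base - step)) or ((step - scale) == (-step))) is false, then scale=5, then count=0, then (turn=-1), then count=-5, then (pos=0), then count=-5, then (pos=1), then count=-4, then (pos=2), then count=-2, then (turn=0), then count=-2, then (pos=0), then count=-2, then (pos=1), then count=-1, then (pos=2), then count=1, then returns -1
compute2: scale=4, then ((min((-scale), abs(base)) != (base - step)) or ((step - scale) == (-step))) is true, then base=1, then count=0, then count=-4, then (pos=0), then count=-4, then (pos=1), then count=-3, then (pos=2), then count=-1, then (turn=0), then count=-1, then (pos=0), then count=-1, then (pos=1), then count=0, then (pos=2), then count=2, then returns -2
verdict: not equivalent; witness: base=-6, step=-5


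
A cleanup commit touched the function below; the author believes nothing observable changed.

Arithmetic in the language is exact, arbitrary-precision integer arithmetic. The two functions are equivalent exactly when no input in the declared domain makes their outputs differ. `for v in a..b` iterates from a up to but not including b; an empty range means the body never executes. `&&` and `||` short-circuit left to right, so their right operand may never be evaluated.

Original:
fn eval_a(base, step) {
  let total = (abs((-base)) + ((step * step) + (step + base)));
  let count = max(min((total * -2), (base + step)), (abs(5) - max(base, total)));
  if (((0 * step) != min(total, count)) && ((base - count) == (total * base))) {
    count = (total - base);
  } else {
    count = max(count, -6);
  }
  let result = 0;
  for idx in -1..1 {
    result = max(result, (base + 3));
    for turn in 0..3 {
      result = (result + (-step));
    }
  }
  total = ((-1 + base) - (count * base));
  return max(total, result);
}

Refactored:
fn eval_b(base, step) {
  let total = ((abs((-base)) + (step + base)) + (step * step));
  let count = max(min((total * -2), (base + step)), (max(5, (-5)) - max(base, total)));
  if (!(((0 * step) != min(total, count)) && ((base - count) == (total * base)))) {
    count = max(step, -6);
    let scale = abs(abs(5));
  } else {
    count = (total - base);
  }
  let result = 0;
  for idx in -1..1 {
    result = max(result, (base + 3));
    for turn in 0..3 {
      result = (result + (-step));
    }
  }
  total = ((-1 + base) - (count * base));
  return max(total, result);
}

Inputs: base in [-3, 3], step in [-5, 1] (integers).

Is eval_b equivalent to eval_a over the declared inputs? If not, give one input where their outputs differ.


base=-3, step=-1 yields 11 from eval_a but 6 from eval_b.
verdict: not equivalent; witness: base=-3, step=-1


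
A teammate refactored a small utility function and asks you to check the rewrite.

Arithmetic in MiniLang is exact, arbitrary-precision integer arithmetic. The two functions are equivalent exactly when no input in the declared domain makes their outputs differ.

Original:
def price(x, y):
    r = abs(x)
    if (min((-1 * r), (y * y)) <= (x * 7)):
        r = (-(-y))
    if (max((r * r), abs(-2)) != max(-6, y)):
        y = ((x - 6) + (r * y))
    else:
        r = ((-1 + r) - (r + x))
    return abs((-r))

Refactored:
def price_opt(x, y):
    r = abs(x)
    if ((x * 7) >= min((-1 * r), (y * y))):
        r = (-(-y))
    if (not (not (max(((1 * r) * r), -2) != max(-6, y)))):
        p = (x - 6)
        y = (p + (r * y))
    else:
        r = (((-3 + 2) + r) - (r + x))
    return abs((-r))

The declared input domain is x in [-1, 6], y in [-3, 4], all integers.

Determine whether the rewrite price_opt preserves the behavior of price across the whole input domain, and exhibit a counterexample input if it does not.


These are not equivalent — on x=-1, y=1 the outputs split (1 vs 0).
price: r := 1 | (min((-1 * r), (y * y)) <= (x * 7)): false | (max((r * r), abs(-2)) != max(-6, y)): true | y := -6 | result 1
price_opt: r := 1 | ((x * 7) >= min((-1 * r), (y * y))): false | (not (not (max(((1 * r) * r), -2) != max(-6, y)))): false | r := 0 | result 0
verdict: not equivalent; witness: x=-1, y=1


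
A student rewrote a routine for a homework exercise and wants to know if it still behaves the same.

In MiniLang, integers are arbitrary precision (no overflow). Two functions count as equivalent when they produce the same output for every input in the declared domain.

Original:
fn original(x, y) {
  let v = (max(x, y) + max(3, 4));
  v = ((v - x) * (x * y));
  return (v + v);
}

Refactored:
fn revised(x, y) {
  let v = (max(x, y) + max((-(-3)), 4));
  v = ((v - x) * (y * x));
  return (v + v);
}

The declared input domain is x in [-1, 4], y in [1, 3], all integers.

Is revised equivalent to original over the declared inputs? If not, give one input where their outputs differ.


The two versions differ — the changes include same computation, different form.
Tracing x=2, y=3: original: v = 7; v = 30; return 60 | revised: v = 7; v = 30; return 60 — matching result 60.
An exhaustive pass over the 18 declared inputs shows identical outputs.
verdict: equivalent


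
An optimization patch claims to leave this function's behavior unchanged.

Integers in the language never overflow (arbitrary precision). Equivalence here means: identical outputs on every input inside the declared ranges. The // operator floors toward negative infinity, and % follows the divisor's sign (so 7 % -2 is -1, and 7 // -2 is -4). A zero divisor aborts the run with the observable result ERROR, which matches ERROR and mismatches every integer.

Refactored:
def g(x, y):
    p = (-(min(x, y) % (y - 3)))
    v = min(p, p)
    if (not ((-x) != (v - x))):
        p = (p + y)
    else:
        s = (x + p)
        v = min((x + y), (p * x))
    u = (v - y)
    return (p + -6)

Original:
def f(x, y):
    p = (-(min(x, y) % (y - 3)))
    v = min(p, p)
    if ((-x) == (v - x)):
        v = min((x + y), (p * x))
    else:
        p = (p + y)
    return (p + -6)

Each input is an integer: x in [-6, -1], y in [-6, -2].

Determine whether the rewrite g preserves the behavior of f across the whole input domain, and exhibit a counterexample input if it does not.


On input x=-6, y=-6, f returns -6 while g returns 0.
verdict: not equivalent; witness: x=-6, y=-6


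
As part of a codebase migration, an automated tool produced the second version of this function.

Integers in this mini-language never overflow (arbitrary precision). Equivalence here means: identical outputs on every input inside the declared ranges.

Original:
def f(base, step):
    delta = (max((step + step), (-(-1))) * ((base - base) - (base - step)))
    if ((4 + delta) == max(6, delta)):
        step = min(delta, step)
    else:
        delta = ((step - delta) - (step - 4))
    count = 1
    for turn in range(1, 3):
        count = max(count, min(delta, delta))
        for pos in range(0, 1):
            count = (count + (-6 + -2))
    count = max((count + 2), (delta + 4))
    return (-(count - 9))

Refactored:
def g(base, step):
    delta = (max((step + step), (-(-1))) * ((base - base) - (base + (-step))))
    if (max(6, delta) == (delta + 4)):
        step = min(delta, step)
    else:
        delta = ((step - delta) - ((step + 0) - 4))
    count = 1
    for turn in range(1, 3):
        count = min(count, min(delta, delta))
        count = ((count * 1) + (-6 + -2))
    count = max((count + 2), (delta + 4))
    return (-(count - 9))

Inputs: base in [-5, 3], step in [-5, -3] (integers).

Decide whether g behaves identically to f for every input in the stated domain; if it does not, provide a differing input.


The suspicious edit (`max(count, min(delta, delta))` became `min(count, min(delta, delta))`) never changes the result for any input inside the declared domain; all 27 inputs agree.
verdict: equivalent


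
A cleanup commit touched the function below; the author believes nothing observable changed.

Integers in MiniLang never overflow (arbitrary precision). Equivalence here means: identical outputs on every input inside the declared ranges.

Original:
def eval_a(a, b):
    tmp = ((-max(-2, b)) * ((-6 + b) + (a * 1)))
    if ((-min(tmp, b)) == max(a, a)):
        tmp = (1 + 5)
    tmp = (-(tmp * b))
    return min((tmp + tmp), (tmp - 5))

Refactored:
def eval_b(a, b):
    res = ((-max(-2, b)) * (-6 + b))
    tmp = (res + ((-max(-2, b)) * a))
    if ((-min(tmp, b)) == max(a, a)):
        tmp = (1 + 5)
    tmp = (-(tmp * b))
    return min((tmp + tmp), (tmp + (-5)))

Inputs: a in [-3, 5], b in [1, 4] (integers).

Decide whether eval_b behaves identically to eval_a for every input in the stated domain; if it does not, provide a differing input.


Equivalent — the differences include statement counts differ; and min/max/abs usage differs; and constant usage differs; and local variable names differ; and arithmetic usage differs, yet no declared input distinguishes the two.
Tracing a=1, b=2: eval_a: tmp=6, then ((-min(tmp, b)) == max(a, a)) is false, then tmp=-12, then returns -24 | eval_b: res=8, then tmp=6, then ((-min(tmp, b)) == max(a, a)) is false, then tmp=-12, then returns -24 — matching result -24.
Checked all 36 inputs in the declared domain: the outputs agree on every one.
verdict: equivalent


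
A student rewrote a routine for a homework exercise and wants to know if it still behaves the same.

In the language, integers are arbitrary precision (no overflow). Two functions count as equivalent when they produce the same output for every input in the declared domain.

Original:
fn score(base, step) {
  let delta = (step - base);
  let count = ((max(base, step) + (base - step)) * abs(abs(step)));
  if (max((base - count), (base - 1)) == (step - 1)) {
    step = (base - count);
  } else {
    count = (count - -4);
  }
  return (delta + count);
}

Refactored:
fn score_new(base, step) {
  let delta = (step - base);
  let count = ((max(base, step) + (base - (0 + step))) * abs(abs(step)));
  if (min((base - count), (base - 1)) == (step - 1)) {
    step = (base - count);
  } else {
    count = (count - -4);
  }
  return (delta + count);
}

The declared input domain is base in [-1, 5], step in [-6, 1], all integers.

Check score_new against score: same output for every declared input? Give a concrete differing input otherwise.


Run the pair on base=-1, step=-3.
score: delta=-2, then count=3, then (max((base - count), (base - 1)) == (step - 1)) is false, then count=7, then returns 5
score_new: delta=-2, then count=3, then (min((base - count), (base - 1)) == (step - 1)) is true, then step=-4, then returns 1
5 != 1, so the rewrite changes behavior.
verdict: not equivalent; witness: base=-1, step=-3


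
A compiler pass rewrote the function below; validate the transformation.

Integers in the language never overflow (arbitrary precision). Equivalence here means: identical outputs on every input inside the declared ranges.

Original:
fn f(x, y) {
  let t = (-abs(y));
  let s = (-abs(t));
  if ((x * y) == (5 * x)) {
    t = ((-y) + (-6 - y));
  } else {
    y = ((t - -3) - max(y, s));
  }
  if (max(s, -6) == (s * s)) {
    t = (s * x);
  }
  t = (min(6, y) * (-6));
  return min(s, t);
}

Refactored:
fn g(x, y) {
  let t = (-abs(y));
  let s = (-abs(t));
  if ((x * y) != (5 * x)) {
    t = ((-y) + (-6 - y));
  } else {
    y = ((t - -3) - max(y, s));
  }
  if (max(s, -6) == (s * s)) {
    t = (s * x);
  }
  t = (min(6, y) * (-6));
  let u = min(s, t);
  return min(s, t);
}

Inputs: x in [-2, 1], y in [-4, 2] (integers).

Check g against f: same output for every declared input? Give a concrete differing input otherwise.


x=-2, y=-4 yields -18 from f but -4 from g.
verdict: not equivalent; witness: x=-2, y=-4


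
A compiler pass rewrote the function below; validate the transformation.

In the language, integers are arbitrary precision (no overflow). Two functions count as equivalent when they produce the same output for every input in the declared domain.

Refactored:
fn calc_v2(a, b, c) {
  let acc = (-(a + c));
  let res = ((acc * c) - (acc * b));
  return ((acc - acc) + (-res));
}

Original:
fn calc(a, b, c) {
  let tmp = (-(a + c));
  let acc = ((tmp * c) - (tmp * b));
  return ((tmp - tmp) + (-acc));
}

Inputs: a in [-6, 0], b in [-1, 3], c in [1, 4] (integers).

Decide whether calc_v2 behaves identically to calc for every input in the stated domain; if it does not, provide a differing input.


Although local variable names differ, 140/140 inputs agree.
verdict: equivalent


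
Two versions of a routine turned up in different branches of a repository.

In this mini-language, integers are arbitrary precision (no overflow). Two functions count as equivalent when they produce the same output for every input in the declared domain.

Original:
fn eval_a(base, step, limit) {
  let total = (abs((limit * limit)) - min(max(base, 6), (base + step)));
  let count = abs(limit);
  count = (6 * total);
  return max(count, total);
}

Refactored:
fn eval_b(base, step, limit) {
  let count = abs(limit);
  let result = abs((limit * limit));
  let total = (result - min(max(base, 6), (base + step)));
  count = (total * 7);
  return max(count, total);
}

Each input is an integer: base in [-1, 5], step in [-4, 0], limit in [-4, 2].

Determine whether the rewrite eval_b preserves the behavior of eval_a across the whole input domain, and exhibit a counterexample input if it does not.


Run the pair on base=-1, step=-4, limit=-4.
eval_a: total = 21; count = 4; count = 126; return 126
eval_b: count = 4; result = 16; total = 21; count = 147; return 147
126 and 147 differ, so these are not the same function on this domain.
verdict: not equivalent; witness: base=-1, step=-4, limit=-4


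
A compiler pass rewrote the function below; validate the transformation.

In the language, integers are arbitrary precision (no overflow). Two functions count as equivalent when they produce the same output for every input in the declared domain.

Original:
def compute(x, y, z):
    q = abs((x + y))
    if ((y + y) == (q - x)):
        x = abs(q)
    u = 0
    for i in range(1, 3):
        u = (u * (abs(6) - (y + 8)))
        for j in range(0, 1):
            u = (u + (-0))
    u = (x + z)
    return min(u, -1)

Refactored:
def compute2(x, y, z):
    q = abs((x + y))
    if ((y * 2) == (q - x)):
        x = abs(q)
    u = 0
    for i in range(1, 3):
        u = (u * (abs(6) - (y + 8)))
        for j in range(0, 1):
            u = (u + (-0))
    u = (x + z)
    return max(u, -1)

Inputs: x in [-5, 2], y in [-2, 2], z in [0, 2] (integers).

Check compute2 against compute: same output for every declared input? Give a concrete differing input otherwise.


There is a counterexample at x=-5, y=-2, z=0: -5 on one side, -1 on the other.
compute: q=7, then ((y + y) == (q - x)) is false, then u=0, then (i=1), then u=0, then (j=0), then u=0, then (i=2), then u=0, then (j=0), then u=0, then u=-5, then returns -5
compute2: q=7, then ((y * 2) == (q - x)) is false, then u=0, then (i=1), then u=0, then (j=0), then u=0, then (i=2), then u=0, then (j=0), then u=0, then u=-5, then returns -1
verdict: not equivalent; witness: x=-5, y=-2, z=0


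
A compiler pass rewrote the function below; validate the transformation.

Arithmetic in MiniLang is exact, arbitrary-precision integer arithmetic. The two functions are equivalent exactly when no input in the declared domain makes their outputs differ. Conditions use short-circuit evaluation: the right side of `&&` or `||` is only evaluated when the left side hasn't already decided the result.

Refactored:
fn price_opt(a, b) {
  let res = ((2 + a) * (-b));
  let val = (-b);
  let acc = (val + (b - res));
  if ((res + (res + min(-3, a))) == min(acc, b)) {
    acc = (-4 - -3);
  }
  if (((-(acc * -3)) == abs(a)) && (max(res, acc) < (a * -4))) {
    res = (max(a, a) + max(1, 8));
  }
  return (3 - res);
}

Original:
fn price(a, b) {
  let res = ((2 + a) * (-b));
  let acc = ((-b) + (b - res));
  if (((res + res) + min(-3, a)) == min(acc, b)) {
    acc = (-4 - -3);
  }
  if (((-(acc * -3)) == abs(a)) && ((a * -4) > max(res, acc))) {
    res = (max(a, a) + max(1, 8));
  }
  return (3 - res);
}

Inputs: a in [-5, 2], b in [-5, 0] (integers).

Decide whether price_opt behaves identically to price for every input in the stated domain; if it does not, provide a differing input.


Behavior is preserved: although statement counts differ; and comparison usage differs; and local variable names differ, the outputs never diverge.
One worked example (a=-1, b=-3) — price: res=3, then acc=-3, then (((res + res) + min(-3, a)) == min(acc, b)) is false, then (((-(acc * -3)) == abs(a)) && ((a * -4) > max(res, acc))) is false, then returns 0; price_opt: res=3, then val=3, then acc=-3, then ((res + (res + min(-3, a))) == min(acc, b)) is false, then (((-(acc * -3)) == abs(a)) && (max(res, acc) < (a * -4))) is false, then returns 0; agreement on 0.
Checked all 48 inputs in the declared domain: the outputs agree on every one.
verdict: equivalent


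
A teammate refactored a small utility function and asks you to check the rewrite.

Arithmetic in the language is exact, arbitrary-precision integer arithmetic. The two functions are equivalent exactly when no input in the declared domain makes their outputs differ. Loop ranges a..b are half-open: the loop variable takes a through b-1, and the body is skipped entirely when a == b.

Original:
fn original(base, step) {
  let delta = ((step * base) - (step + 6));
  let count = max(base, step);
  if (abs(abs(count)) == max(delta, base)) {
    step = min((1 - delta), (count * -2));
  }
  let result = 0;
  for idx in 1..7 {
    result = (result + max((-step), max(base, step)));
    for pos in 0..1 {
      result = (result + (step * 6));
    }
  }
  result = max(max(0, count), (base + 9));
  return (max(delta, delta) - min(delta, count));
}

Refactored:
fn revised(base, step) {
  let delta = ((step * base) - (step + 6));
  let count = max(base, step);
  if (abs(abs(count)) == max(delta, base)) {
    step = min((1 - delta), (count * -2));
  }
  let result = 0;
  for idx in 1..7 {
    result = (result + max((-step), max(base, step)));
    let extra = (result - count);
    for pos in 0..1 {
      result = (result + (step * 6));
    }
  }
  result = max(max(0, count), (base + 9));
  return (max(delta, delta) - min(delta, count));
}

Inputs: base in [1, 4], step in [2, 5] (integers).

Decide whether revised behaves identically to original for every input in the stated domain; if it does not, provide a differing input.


Reading the diff, among the changes: local variable names differ, plus arithmetic usage differs, plus statement counts differ.
One worked example (base=3, step=5) — original: delta = 4; count = 5; (abs(abs(count)) == max(delta, base)) -> false; result = 0; [idx=1]; result = 5; [pos=0]; result = 35; [idx=2]; result = 40; [pos=0]; result = 70; [idx=3]; result = 75; [pos=0]; result = 105; [idx=4]; result = 110; [pos=0]; result = 140; [idx=5]; result = 145; [pos=0]; result = 175; [idx=6]; result = 180; [pos=0]; result = 210; result = 12; return 0; revised: delta = 4; count = 5; (abs(abs(count)) == max(delta, base)) -> false; result = 0; [idx=1]; result = 5; extra = 0; [pos=0]; result = 35; [idx=2]; result = 40; extra = 35; [pos=0]; result = 70; [idx=3]; result = 75; extra = 70; [pos=0]; result = 105; [idx=4]; result = 110; extra = 105; [pos=0]; result = 140; [idx=5]; result = 145; extra = 140; [pos=0]; result = 175; [idx=6]; result = 180; extra = 175; [pos=0]; result = 210; result = 12; return 0; agreement on 0.
Across all 16 domain points the two functions coincide.
verdict: equivalent


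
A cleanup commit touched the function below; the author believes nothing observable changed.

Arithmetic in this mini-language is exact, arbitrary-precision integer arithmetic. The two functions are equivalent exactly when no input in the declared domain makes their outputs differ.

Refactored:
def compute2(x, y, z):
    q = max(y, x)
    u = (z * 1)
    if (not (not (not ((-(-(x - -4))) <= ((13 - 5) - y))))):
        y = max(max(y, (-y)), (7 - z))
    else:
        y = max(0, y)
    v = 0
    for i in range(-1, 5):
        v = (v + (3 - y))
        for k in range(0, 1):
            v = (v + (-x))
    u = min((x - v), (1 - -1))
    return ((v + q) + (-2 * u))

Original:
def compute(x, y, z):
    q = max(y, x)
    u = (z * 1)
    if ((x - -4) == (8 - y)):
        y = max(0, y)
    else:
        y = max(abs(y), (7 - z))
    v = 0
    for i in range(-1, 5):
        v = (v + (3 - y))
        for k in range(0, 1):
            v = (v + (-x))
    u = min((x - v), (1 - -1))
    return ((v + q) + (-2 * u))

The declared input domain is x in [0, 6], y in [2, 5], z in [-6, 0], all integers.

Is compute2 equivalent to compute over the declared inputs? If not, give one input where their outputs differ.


x=0, y=2, z=-6 yields -62 from compute but 20 from compute2.
verdict: not equivalent; witness: x=0, y=2, z=-6


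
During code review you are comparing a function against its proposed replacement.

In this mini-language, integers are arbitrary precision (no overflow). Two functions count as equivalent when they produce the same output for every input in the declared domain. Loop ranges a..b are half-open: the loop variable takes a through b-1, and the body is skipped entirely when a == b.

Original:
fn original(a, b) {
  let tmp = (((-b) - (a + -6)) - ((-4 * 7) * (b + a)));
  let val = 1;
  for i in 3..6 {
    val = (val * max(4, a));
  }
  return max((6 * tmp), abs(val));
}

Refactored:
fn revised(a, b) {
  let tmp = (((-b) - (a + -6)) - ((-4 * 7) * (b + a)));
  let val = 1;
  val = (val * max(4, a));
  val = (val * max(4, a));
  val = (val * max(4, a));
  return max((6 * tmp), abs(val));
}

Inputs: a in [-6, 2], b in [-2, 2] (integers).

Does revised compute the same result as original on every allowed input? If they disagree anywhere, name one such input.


Differences: loop structure differs; also constant usage differs; also min/max/abs usage differs; also local variable names differ; also statement counts differ; also arithmetic usage differs — yet all 45 inputs agree.
verdict: equivalent


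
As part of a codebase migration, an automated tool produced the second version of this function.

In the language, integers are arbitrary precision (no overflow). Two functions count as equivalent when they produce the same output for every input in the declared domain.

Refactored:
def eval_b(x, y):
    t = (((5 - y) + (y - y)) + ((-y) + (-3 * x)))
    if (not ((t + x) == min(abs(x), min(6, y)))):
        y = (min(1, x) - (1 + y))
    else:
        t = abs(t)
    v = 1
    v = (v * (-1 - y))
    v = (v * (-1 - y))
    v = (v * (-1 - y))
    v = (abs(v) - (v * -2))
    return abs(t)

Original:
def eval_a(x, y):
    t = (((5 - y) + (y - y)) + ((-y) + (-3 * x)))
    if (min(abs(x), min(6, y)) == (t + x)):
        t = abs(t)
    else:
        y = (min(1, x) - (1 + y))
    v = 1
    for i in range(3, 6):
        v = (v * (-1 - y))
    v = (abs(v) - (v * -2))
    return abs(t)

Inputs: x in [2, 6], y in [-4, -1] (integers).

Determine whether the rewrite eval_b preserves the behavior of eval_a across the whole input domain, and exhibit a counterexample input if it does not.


This is a faithful refactor — statement counts differ; and arithmetic usage differs; and boolean connective usage differs; and loop structure differs; and constant usage differs; and local variable names differ, but the computed results match everywhere.
As a probe, take x=4, y=-3: eval_a runs t becomes -1; next (min(abs(x), min(6, y)) == (t + x)) evaluates to false; next y becomes 3; next v becomes 1; next at i=3:; next v becomes -4; next at i=4:; next v becomes 16; next at i=5:; next v becomes -64; next v becomes -64; next final value 1; eval_b runs t becomes -1; next (not ((t + x) == min(abs(x), min(6, y)))) evaluates to true; next y becomes 3; next v becomes 1; next v becomes -4; next v becomes 16; next v becomes -64; next v becomes -64; next final value 1; both end at 1.
Every one of the 20 inputs gives matching results.
verdict: equivalent


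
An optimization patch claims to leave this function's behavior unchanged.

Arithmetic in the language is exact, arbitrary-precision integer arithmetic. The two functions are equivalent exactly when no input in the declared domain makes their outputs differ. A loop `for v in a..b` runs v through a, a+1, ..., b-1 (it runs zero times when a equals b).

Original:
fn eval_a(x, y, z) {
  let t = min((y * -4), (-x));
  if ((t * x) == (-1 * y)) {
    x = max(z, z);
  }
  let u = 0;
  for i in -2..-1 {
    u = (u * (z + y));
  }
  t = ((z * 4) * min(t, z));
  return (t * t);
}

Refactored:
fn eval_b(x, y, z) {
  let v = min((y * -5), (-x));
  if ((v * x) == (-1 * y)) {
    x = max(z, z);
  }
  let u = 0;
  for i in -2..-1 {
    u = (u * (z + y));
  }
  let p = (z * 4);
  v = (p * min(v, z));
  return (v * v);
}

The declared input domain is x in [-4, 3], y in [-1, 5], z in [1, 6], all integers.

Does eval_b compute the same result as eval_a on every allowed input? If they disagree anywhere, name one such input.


These are not equivalent — on x=-4, y=1, z=1 the outputs split (256 vs 400).
eval_a: t=-4, then ((t * x) == (-1 * y)) is false, then u=0, then (i=-2), then u=0, then t=-16, then returns 256
eval_b: v=-5, then ((v * x) == (-1 * y)) is false, then u=0, then (i=-2), then u=0, then p=4, then v=-20, then returns 400
verdict: not equivalent; witness: x=-4, y=1, z=1


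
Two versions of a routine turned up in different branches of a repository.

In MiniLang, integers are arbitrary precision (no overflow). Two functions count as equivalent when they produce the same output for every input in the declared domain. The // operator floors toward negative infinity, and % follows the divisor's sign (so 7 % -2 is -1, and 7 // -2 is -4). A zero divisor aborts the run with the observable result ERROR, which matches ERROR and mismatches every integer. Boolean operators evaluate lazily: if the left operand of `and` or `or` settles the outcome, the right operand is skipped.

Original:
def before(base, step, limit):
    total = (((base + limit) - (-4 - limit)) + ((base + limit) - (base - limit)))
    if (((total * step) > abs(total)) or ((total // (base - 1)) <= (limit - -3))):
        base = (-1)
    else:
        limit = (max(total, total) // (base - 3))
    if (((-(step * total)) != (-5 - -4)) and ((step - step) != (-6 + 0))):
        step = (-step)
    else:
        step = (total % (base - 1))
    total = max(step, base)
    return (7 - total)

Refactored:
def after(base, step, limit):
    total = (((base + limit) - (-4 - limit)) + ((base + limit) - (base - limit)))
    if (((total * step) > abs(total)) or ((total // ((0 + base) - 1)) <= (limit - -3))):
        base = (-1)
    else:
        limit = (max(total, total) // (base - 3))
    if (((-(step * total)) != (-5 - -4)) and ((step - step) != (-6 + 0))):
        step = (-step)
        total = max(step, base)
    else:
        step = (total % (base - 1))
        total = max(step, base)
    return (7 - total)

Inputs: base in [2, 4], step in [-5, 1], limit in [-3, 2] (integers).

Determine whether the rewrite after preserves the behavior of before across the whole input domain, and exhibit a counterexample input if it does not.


The two are interchangeable: min/max/abs usage differs; also constant usage differs; also arithmetic usage differs; also statement counts differ, and every declared input agrees.
One worked example (base=2, step=-5, limit=2) — before: total becomes 14; next (((total * step) > abs(total)) or ((total // (base - 1)) <= (limit - -3))) evaluates to false; next limit becomes -14; next (((-(step * total)) != (-5 - -4)) and ((step - step) != (-6 + 0))) evaluates to true; next step becomes 5; next total becomes 5; next final value 2; after: total becomes 14; next (((total * step) > abs(total)) or ((total // ((0 + base) - 1)) <= (limit - -3))) evaluates to false; next limit becomes -14; next (((-(step * total)) != (-5 - -4)) and ((step - step) != (-6 + 0))) evaluates to true; next step becomes 5; next total becomes 5; next final value 2; agreement on 2.
Across all 126 domain points the two functions coincide.
verdict: equivalent


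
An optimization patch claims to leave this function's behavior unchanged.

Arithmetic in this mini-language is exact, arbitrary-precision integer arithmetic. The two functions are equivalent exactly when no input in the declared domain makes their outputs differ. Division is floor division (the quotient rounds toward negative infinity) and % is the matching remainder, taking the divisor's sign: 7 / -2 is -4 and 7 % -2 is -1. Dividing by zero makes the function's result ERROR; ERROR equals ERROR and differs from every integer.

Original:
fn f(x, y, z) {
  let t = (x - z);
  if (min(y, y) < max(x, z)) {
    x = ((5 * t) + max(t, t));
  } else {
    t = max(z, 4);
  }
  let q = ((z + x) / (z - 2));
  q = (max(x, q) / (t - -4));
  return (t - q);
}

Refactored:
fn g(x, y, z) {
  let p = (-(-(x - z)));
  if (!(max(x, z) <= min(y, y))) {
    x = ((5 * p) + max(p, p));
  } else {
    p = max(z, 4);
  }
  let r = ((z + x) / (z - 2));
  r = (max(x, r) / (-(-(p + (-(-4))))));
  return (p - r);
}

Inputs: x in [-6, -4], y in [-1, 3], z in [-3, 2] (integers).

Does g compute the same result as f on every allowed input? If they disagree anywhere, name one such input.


Side by side, the visible changes include: comparison usage differs, plus boolean connective usage differs, plus arithmetic usage differs, plus local variable names differ.
One worked example (x=-5, y=3, z=-2) — f: t := -3 | (min(y, y) < max(x, z)): false | t := 4 | q := 1 | q := 0 | result 4; g: p := -3 | (!(max(x, z) <= min(y, y))): false | p := 4 | r := 1 | r := 0 | result 4; agreement on 4.
An exhaustive pass over the 90 declared inputs shows identical outputs.
verdict: equivalent
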